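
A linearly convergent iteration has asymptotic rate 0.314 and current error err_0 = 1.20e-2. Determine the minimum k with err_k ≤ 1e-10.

17

After k steps, err_k ≈ 1.20e-2·0.314^k.
Need 0.314^k ≤ 1e-10/1.20e-2 = 8.33333e-09.
k ≥ ln(8.33333e-09)/ln(0.314) = -18.6030/-1.15836 = 16.060.
Smallest integer k = 17.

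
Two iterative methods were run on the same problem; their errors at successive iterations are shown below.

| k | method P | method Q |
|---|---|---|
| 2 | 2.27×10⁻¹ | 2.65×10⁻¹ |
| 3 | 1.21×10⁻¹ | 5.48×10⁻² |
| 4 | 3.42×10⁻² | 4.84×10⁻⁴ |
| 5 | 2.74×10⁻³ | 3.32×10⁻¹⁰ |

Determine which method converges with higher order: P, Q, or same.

Q

Method P: p ≈ ln(2.74×10⁻³/3.42×10⁻²)/ln(3.42×10⁻²/1.21×10⁻¹) ≈ 2.00.
Method Q: p ≈ ln(3.32×10⁻¹⁰/4.84×10⁻⁴)/ln(4.84×10⁻⁴/5.48×10⁻²) ≈ 3.00.
Method Q has the higher order (≈3.0 vs ≈2.0).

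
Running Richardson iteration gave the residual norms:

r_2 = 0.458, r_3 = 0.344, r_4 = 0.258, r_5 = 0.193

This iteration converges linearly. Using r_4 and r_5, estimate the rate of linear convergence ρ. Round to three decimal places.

ρ ≈ r_5/r_4 = 0.193/0.258 = 0.74806

0.748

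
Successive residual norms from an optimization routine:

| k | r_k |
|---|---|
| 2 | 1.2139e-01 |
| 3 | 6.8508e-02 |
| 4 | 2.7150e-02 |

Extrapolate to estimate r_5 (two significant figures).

First estimate the order: p ≈ ln(r_4/r_3) / ln(r_3/r_2) = ln(2.7150e-02/6.8508e-02)/ln(6.8508e-02/1.2139e-01) = ln(0.396304)/ln(0.564363) ≈ 1.6180.
Then r_5 ≈ r_4·(r_4/r_3)^p = 2.7150e-02·(0.396304)^1.6180 = 2.7150e-02·0.223671 ≈ 0.006073.

6.1e-3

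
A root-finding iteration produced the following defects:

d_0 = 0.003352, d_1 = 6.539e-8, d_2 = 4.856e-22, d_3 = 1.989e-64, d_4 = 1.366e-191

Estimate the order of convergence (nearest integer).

Consecutive ratios: d_4/d_3 = 1.366e-191/1.989e-64 = 6.86777e-128, d_3/d_2 = 1.989e-64/4.856e-22 = 4.09596e-43.
p ≈ ln(6.86777e-128)/ln(4.09596e-43) = -292.8041/-97.6012 ≈ 3.00.
So the convergence is cubic (order 3).

3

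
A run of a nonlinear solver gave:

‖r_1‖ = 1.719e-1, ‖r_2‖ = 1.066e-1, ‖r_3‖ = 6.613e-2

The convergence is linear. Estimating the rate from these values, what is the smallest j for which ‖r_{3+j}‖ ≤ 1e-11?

48

Rate ρ ≈ ‖r_3‖/‖r_2‖ = 6.613e-2/1.066e-1 = 0.6204.
After j more steps, ‖r_{3+j}‖ ≈ 6.613e-2·ρ^j; need ρ^j ≤ 1e-11/6.613e-2 = 1.51217e-10.
j ≥ ln(1.51217e-10)/ln(0.6204) = -22.6123/-0.47739 = 47.367.
So 48 more iterations are needed.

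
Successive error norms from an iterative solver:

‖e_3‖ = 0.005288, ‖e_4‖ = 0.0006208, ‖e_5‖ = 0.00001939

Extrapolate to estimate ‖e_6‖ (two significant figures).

First estimate the order: p ≈ ln(‖e_5‖/‖e_4‖) / ln(‖e_4‖/‖e_3‖) = ln(0.00001939/0.0006208)/ln(0.0006208/0.005288) = ln(0.0312339)/ln(0.117398) ≈ 1.6181.
Then ‖e_6‖ ≈ ‖e_5‖·(‖e_5‖/‖e_4‖)^p = 0.00001939·(0.0312339)^1.6181 = 0.00001939·0.00366568 ≈ 7.108e-08.

7.1e-8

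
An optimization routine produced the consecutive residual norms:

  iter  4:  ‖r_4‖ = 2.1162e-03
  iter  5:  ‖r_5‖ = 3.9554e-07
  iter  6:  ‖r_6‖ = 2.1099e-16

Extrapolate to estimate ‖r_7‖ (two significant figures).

First estimate the order: p ≈ ln(‖r_6‖/‖r_5‖) / ln(‖r_5‖/‖r_4‖) = ln(2.1099e-16/3.9554e-07)/ln(3.9554e-07/2.1162e-03) = ln(5.33423e-10)/ln(0.00018691) ≈ 2.4871.
Then ‖r_7‖ ≈ ‖r_6‖·(‖r_6‖/‖r_5‖)^p = 2.1099e-16·(5.33423e-10)^2.4871 = 2.1099e-16·8.65566e-24 ≈ 1.826e-39.

1.8e-39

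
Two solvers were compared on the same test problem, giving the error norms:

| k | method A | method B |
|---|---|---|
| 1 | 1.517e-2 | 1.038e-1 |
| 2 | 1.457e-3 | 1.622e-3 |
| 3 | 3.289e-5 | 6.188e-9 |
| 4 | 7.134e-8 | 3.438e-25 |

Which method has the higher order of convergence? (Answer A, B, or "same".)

B

Method A: p ≈ ln(7.134e-8/3.289e-5)/ln(3.289e-5/1.457e-3) ≈ 1.62.
Method B: p ≈ ln(3.438e-25/6.188e-9)/ln(6.188e-9/1.622e-3) ≈ 3.00.
Method B has the higher order (≈3.0 vs ≈1.6).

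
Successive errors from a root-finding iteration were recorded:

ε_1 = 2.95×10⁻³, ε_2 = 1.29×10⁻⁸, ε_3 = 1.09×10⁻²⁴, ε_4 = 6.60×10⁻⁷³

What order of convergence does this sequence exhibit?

3

Consecutive ratios: ε_4/ε_3 = 6.60×10⁻⁷³/1.09×10⁻²⁴ = 6.05505e-49, ε_3/ε_2 = 1.09×10⁻²⁴/1.29×10⁻⁸ = 8.44961e-17.
p ≈ ln(6.05505e-49)/ln(8.44961e-17) = -111.0258/-37.0098 ≈ 3.00.
So the convergence is cubic (order 3).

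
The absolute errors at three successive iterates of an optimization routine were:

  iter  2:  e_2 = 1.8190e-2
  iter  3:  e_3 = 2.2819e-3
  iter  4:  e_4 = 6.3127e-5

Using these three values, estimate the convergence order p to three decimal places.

p ≈ ln(e_4/e_3) / ln(e_3/e_2)
  = ln(6.3127e-5/2.2819e-3) / ln(2.2819e-3/1.8190e-2)
  = ln(0.0276642) / ln(0.125448)
  = -3.587616 / -2.075864 ≈ 1.728252

1.728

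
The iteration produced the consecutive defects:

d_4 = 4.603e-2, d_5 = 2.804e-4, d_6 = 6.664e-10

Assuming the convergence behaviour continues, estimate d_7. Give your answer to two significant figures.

First estimate the order: p ≈ ln(d_6/d_5) / ln(d_5/d_4) = ln(6.664e-10/2.804e-4)/ln(2.804e-4/4.603e-2) = ln(2.3766e-06)/ln(0.00609168) ≈ 2.5388.
Then d_7 ≈ d_6·(d_6/d_5)^p = 6.664e-10·(2.3766e-06)^2.5388 = 6.664e-10·5.26838e-15 ≈ 3.511e-24.

3.5e-24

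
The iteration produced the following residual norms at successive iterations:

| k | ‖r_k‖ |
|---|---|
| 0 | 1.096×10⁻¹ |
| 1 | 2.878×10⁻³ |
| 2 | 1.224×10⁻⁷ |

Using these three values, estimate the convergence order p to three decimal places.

2.765

p ≈ ln(‖r_2‖/‖r_1‖) / ln(‖r_1‖/‖r_0‖)
  = ln(1.224×10⁻⁷/2.878×10⁻³) / ln(2.878×10⁻³/1.096×10⁻¹)
  = ln(4.25295e-05) / ln(0.0262591)
  = -10.065313 / -3.639743 ≈ 2.765391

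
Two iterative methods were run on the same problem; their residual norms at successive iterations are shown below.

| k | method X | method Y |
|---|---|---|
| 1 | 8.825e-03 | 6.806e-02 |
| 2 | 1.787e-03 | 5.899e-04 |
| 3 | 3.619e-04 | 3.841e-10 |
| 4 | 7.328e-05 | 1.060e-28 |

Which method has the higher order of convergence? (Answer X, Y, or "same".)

Y

Method X: p ≈ ln(7.328e-05/3.619e-04)/ln(3.619e-04/1.787e-03) ≈ 1.00.
Method Y: p ≈ ln(1.060e-28/3.841e-10)/ln(3.841e-10/5.899e-04) ≈ 3.00.
Method Y has the higher order (≈3.0 vs ≈1.0).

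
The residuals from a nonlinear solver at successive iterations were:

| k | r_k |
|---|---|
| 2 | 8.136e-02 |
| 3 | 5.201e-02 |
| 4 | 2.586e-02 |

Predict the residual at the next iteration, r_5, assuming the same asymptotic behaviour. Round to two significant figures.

First estimate the order: p ≈ ln(r_4/r_3) / ln(r_3/r_2) = ln(2.586e-02/5.201e-02)/ln(5.201e-02/8.136e-02) = ln(0.497212)/ln(0.639258) ≈ 1.5616.
Then r_5 ≈ r_4·(r_4/r_3)^p = 2.586e-02·(0.497212)^1.5616 = 2.586e-02·0.33583 ≈ 0.008685.

8.7e-3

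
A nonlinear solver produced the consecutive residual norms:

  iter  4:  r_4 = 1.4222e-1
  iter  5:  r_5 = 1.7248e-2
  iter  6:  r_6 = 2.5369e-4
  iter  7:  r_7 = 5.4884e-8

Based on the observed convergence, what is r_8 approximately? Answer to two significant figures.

First estimate the order: p ≈ ln(r_7/r_6) / ln(r_6/r_5) = ln(5.4884e-8/2.5369e-4)/ln(2.5369e-4/1.7248e-2) = ln(0.000216343)/ln(0.0147084) ≈ 2.0000.
Then r_8 ≈ r_7·(r_7/r_6)^p = 5.4884e-8·(0.000216343)^2.0000 = 5.4884e-8·4.68043e-08 ≈ 2.569e-15.

2.6e-15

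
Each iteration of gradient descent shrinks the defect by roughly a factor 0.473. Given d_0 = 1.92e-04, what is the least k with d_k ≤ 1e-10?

20

After k steps, d_k ≈ 1.92e-04·0.473^k.
Need 0.473^k ≤ 1e-10/1.92e-04 = 5.20833e-07.
k ≥ ln(5.20833e-07)/ln(0.473) = -14.4678/-0.74866 = 19.325.
Smallest integer k = 20.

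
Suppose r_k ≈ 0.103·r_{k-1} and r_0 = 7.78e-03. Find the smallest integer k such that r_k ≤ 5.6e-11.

9

After k steps, r_k ≈ 7.78e-03·0.103^k.
Need 0.103^k ≤ 5.6e-11/7.78e-03 = 7.19794e-09.
k ≥ ln(7.19794e-09)/ln(0.103) = -18.7495/-2.27303 = 8.249.
Smallest integer k = 9.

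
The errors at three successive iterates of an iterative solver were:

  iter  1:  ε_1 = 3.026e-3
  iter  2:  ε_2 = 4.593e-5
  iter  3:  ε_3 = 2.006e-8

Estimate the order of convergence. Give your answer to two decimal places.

1.85

p ≈ ln(ε_3/ε_2) / ln(ε_2/ε_1)
  = ln(2.006e-8/4.593e-5) / ln(4.593e-5/3.026e-3)
  = ln(0.000436752) / ln(0.0151785)
  = -7.73615 / -4.18788 ≈ 1.84727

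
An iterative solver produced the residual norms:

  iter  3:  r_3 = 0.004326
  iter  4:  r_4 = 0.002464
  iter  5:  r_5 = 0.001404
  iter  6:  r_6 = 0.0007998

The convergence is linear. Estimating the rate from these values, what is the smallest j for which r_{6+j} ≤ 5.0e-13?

Rate ρ ≈ r_6/r_5 = 0.0007998/0.001404 = 0.5697.
After j more steps, r_{6+j} ≈ 0.0007998·ρ^j; need ρ^j ≤ 5.0e-13/0.0007998 = 6.25156e-10.
j ≥ ln(6.25156e-10)/ln(0.5697) = -21.1930/-0.56265 = 37.666.
So 38 more iterations are needed.

38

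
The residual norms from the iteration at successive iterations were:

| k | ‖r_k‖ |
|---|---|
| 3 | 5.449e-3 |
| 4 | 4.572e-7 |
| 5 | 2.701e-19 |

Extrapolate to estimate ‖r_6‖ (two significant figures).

First estimate the order: p ≈ ln(‖r_5‖/‖r_4‖) / ln(‖r_4‖/‖r_3‖) = ln(2.701e-19/4.572e-7)/ln(4.572e-7/5.449e-3) = ln(5.9077e-13)/ln(8.39053e-05) ≈ 3.0000.
Then ‖r_6‖ ≈ ‖r_5‖·(‖r_5‖/‖r_4‖)^p = 2.701e-19·(5.9077e-13)^3.0000 = 2.701e-19·2.06184e-37 ≈ 5.569e-56.

5.6e-56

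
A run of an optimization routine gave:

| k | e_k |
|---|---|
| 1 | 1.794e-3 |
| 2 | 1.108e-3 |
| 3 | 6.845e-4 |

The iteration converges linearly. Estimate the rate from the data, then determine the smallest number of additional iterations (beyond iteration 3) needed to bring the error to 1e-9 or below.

Rate ρ ≈ e_3/e_2 = 6.845e-4/1.108e-3 = 0.6178.
After j more steps, e_{3+j} ≈ 6.845e-4·ρ^j; need ρ^j ≤ 1e-9/6.845e-4 = 1.46092e-06.
j ≥ ln(1.46092e-06)/ln(0.6178) = -13.4364/-0.48159 = 27.900.
So 28 more iterations are needed.

28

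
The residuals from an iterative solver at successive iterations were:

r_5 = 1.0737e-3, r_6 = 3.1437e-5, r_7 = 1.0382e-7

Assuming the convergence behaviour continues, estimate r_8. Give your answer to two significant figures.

1.0e-11

First estimate the order: p ≈ ln(r_7/r_6) / ln(r_6/r_5) = ln(1.0382e-7/3.1437e-5)/ln(3.1437e-5/1.0737e-3) = ln(0.00330248)/ln(0.0292791) ≈ 1.6180.
Then r_8 ≈ r_7·(r_7/r_6)^p = 1.0382e-7·(0.00330248)^1.6180 = 1.0382e-7·9.67127e-05 ≈ 1.004e-11.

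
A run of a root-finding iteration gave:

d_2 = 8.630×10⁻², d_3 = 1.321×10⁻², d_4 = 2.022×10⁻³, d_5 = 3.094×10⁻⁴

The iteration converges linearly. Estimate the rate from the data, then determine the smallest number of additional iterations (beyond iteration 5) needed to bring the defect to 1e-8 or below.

Rate ρ ≈ d_5/d_4 = 3.094×10⁻⁴/2.022×10⁻³ = 0.1530.
After j more steps, d_{5+j} ≈ 3.094×10⁻⁴·ρ^j; need ρ^j ≤ 1e-8/3.094×10⁻⁴ = 3.23206e-05.
j ≥ ln(3.23206e-05)/ln(0.1530) = -10.3398/-1.87732 = 5.508.
So 6 more iterations are needed.

6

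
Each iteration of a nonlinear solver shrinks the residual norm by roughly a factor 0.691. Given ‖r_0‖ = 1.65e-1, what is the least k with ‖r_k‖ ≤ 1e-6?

33

After k steps, ‖r_k‖ ≈ 1.65e-1·0.691^k.
Need 0.691^k ≤ 1e-6/1.65e-1 = 6.06061e-06.
k ≥ ln(6.06061e-06)/ln(0.691) = -12.0137/-0.36962 = 32.503.
Smallest integer k = 33.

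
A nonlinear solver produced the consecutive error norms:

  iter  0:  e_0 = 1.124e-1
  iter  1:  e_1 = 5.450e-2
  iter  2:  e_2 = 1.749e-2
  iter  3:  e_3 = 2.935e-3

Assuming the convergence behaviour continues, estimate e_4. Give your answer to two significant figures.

First estimate the order: p ≈ ln(e_3/e_2) / ln(e_2/e_1) = ln(2.935e-3/1.749e-2)/ln(1.749e-2/5.450e-2) = ln(0.16781)/ln(0.320917) ≈ 1.5704.
Then e_4 ≈ e_3·(e_3/e_2)^p = 2.935e-3·(0.16781)^1.5704 = 2.935e-3·0.0606253 ≈ 0.0001779.

1.8e-4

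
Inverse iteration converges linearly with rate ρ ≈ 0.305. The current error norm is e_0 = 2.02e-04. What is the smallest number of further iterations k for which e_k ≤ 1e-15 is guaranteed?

22

After k steps, e_k ≈ 2.02e-04·0.305^k.
Need 0.305^k ≤ 1e-15/2.02e-04 = 4.9505e-12.
k ≥ ln(4.9505e-12)/ln(0.305) = -26.0315/-1.18744 = 21.922.
Smallest integer k = 22.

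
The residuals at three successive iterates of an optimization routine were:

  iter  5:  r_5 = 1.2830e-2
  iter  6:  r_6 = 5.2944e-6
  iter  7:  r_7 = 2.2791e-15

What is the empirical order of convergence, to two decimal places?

p ≈ ln(r_7/r_6) / ln(r_6/r_5)
  = ln(2.2791e-15/5.2944e-6) / ln(5.2944e-6/1.2830e-2)
  = ln(4.30474e-10) / ln(0.000412658)
  = -21.56613 / -7.79289 ≈ 2.76741

2.77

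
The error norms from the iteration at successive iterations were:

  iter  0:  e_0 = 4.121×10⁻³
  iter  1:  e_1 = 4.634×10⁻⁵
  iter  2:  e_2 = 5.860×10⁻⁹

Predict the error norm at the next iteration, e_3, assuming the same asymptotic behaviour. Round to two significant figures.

First estimate the order: p ≈ ln(e_2/e_1) / ln(e_1/e_0) = ln(5.860×10⁻⁹/4.634×10⁻⁵)/ln(4.634×10⁻⁵/4.121×10⁻³) = ln(0.000126457)/ln(0.0112448) ≈ 2.0000.
Then e_3 ≈ e_2·(e_2/e_1)^p = 5.860×10⁻⁹·(0.000126457)^2.0000 = 5.860×10⁻⁹·1.59914e-08 ≈ 9.371e-17.

9.4e-17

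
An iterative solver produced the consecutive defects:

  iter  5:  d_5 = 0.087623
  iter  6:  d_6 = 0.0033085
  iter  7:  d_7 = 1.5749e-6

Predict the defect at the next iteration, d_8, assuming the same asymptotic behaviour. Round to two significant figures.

First estimate the order: p ≈ ln(d_7/d_6) / ln(d_6/d_5) = ln(1.5749e-6/0.0033085)/ln(0.0033085/0.087623) = ln(0.000476016)/ln(0.0377584) ≈ 2.3348.
Then d_8 ≈ d_7·(d_7/d_6)^p = 1.5749e-6·(0.000476016)^2.3348 = 1.5749e-6·1.74949e-08 ≈ 2.755e-14.

2.8e-14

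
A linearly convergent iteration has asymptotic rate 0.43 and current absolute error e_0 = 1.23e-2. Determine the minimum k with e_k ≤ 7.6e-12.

After k steps, e_k ≈ 1.23e-2·0.43^k.
Need 0.43^k ≤ 7.6e-12/1.23e-2 = 6.17886e-10.
k ≥ ln(6.17886e-10)/ln(0.43) = -21.2047/-0.84397 = 25.125.
Smallest integer k = 26.

26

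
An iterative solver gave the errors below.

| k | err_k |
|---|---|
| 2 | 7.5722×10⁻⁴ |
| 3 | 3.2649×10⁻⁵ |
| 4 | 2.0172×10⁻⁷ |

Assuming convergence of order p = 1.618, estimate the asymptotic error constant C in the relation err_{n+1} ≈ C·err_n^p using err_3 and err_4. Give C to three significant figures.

C ≈ err_4 / err_3^1.618
  = 2.0172×10⁻⁷ / (3.2649×10⁻⁵)^1.618
  = 2.0172×10⁻⁷ / 5.51368e-08 ≈ 3.6585

3.66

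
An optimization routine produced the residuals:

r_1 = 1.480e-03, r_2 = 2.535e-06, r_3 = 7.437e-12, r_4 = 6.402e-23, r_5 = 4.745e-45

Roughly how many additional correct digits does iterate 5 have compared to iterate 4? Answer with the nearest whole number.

22

Digits gained ≈ log₁₀(r_4/r_5) = log₁₀(6.402e-23/4.745e-45) = log₁₀(1.34921e+22) ≈ 22.130.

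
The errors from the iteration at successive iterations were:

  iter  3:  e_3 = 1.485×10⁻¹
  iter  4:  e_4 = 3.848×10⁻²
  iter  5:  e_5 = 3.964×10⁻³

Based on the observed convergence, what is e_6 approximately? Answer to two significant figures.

First estimate the order: p ≈ ln(e_5/e_4) / ln(e_4/e_3) = ln(3.964×10⁻³/3.848×10⁻²)/ln(3.848×10⁻²/1.485×10⁻¹) = ln(0.103015)/ln(0.259125) ≈ 1.6831.
Then e_6 ≈ e_5·(e_5/e_4)^p = 3.964×10⁻³·(0.103015)^1.6831 = 3.964×10⁻³·0.0218078 ≈ 8.645e-05.

8.6e-5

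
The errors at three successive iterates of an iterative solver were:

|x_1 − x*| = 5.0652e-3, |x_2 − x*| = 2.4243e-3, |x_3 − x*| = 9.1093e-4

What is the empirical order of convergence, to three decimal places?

p ≈ ln(|x_3 − x*|/|x_2 − x*|) / ln(|x_2 − x*|/|x_1 − x*|)
  = ln(9.1093e-4/2.4243e-3) / ln(2.4243e-3/5.0652e-3)
  = ln(0.37575) / ln(0.478619)
  = -0.978831 / -0.736850 ≈ 1.328399

1.328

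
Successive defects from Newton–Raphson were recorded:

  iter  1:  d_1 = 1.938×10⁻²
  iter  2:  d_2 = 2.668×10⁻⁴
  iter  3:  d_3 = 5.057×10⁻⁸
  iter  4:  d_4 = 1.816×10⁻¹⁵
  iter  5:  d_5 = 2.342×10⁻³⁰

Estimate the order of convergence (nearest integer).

2

Consecutive ratios: d_5/d_4 = 2.342×10⁻³⁰/1.816×10⁻¹⁵ = 1.28965e-15, d_4/d_3 = 1.816×10⁻¹⁵/5.057×10⁻⁸ = 3.59106e-08.
p ≈ ln(1.28965e-15)/ln(3.59106e-08) = -34.2844/-17.1422 ≈ 2.00.
So the convergence is quadratic (order 2).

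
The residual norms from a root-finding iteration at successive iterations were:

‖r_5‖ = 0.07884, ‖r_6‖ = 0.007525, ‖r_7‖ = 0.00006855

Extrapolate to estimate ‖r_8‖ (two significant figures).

5.7e-9

First estimate the order: p ≈ ln(‖r_7‖/‖r_6‖) / ln(‖r_6‖/‖r_5‖) = ln(0.00006855/0.007525)/ln(0.007525/0.07884) = ln(0.00910963)/ln(0.0954465) ≈ 2.0000.
Then ‖r_8‖ ≈ ‖r_7‖·(‖r_7‖/‖r_6‖)^p = 0.00006855·(0.00910963)^2.0000 = 0.00006855·8.29854e-05 ≈ 5.689e-09.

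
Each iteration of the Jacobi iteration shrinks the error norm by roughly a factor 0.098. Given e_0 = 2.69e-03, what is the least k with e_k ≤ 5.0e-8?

After k steps, e_k ≈ 2.69e-03·0.098^k.
Need 0.098^k ≤ 5.0e-8/2.69e-03 = 1.85874e-05.
k ≥ ln(1.85874e-05)/ln(0.098) = -10.8930/-2.32279 = 4.690.
Smallest integer k = 5.

5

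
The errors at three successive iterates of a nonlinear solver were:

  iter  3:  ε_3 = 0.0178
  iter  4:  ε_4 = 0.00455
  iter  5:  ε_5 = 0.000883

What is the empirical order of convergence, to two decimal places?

p ≈ ln(ε_5/ε_4) / ln(ε_4/ε_3)
  = ln(0.000883/0.00455) / ln(0.00455/0.0178)
  = ln(0.194066) / ln(0.255618)
  = -1.63956 / -1.36407 ≈ 1.20196

1.20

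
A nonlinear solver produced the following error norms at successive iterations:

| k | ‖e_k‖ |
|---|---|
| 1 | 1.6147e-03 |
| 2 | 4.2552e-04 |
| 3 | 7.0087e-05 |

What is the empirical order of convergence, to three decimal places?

1.352

p ≈ ln(‖e_3‖/‖e_2‖) / ln(‖e_2‖/‖e_1‖)
  = ln(7.0087e-05/4.2552e-04) / ln(4.2552e-04/1.6147e-03)
  = ln(0.164709) / ln(0.263529)
  = -1.803575 / -1.333592 ≈ 1.352419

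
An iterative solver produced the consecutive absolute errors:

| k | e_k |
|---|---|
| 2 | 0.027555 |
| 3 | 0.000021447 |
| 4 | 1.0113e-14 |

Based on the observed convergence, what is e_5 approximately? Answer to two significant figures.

1.1e-42

First estimate the order: p ≈ ln(e_4/e_3) / ln(e_3/e_2) = ln(1.0113e-14/0.000021447)/ln(0.000021447/0.027555) = ln(4.71534e-10)/ln(0.000778334) ≈ 3.0000.
Then e_5 ≈ e_4·(e_4/e_3)^p = 1.0113e-14·(4.71534e-10)^3.0000 = 1.0113e-14·1.04843e-28 ≈ 1.06e-42.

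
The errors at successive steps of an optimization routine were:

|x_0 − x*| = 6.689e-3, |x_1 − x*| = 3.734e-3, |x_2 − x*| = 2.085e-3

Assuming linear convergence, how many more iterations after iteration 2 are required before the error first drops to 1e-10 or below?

29

Rate ρ ≈ |x_2 − x*|/|x_1 − x*| = 2.085e-3/3.734e-3 = 0.5584.
After j more steps, |x_{2+j} − x*| ≈ 2.085e-3·ρ^j; need ρ^j ≤ 1e-10/2.085e-3 = 4.79616e-08.
j ≥ ln(4.79616e-08)/ln(0.5584) = -16.8529/-0.58268 = 28.923.
So 29 more iterations are needed.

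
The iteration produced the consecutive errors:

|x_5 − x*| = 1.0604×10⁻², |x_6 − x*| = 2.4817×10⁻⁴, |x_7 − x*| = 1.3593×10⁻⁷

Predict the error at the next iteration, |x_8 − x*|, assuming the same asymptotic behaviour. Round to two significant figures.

4.1e-14

First estimate the order: p ≈ ln(|x_7 − x*|/|x_6 − x*|) / ln(|x_6 − x*|/|x_5 − x*|) = ln(1.3593×10⁻⁷/2.4817×10⁻⁴)/ln(2.4817×10⁻⁴/1.0604×10⁻²) = ln(0.000547729)/ln(0.0234034) ≈ 2.0000.
Then |x_8 − x*| ≈ |x_7 − x*|·(|x_7 − x*|/|x_6 − x*|)^p = 1.3593×10⁻⁷·(0.000547729)^2.0000 = 1.3593×10⁻⁷·3.00007e-07 ≈ 4.078e-14.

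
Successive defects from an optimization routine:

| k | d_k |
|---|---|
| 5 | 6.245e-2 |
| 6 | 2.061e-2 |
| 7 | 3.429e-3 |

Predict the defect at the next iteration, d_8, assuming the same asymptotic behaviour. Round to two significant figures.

First estimate the order: p ≈ ln(d_7/d_6) / ln(d_6/d_5) = ln(3.429e-3/2.061e-2)/ln(2.061e-2/6.245e-2) = ln(0.166376)/ln(0.330024) ≈ 1.6178.
Then d_8 ≈ d_7·(d_7/d_6)^p = 3.429e-3·(0.166376)^1.6178 = 3.429e-3·0.054939 ≈ 0.0001884.

1.9e-4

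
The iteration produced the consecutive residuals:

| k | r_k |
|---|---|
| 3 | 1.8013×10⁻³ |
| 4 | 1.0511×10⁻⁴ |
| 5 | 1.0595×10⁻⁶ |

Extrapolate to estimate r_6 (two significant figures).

First estimate the order: p ≈ ln(r_5/r_4) / ln(r_4/r_3) = ln(1.0595×10⁻⁶/1.0511×10⁻⁴)/ln(1.0511×10⁻⁴/1.8013×10⁻³) = ln(0.0100799)/ln(0.0583523) ≈ 1.6180.
Then r_6 ≈ r_5·(r_5/r_4)^p = 1.0595×10⁻⁶·(0.0100799)^1.6180 = 1.0595×10⁻⁶·0.000588291 ≈ 6.233e-10.

6.2e-10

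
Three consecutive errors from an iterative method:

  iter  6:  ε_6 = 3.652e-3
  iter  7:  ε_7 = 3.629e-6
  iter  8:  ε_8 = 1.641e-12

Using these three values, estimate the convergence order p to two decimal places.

2.11

p ≈ ln(ε_8/ε_7) / ln(ε_7/ε_6)
  = ln(1.641e-12/3.629e-6) / ln(3.629e-6/3.652e-3)
  = ln(4.52191e-07) / ln(0.000993702)
  = -14.60916 / -6.91407 ≈ 2.11296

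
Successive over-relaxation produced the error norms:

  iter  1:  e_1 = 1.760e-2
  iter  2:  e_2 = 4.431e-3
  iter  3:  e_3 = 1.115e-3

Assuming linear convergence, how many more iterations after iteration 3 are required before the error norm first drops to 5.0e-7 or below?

6

Rate ρ ≈ e_3/e_2 = 1.115e-3/4.431e-3 = 0.2516.
After j more steps, e_{3+j} ≈ 1.115e-3·ρ^j; need ρ^j ≤ 5.0e-7/1.115e-3 = 0.00044843.
j ≥ ln(0.00044843)/ln(0.2516) = -7.7098/-1.37991 = 5.587.
So 6 more iterations are needed.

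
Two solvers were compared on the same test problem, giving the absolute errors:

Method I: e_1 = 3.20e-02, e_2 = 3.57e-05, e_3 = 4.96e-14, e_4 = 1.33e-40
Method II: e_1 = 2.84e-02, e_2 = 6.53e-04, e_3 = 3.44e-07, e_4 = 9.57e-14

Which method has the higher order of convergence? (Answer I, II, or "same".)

Method I: p ≈ ln(1.33e-40/4.96e-14)/ln(4.96e-14/3.57e-05) ≈ 3.00.
Method II: p ≈ ln(9.57e-14/3.44e-07)/ln(3.44e-07/6.53e-04) ≈ 2.00.
Method I has the higher order (≈3.0 vs ≈2.0).

I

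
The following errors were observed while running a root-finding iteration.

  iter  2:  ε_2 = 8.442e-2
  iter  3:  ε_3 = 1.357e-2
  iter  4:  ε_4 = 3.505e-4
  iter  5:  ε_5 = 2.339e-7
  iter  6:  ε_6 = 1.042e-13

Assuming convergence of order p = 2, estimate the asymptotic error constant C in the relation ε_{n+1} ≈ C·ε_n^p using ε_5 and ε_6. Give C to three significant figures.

1.90

C ≈ ε_6 / ε_5^2
  = 1.042e-13 / (2.339e-7)^2
  = 1.042e-13 / 5.47092e-14 ≈ 1.9046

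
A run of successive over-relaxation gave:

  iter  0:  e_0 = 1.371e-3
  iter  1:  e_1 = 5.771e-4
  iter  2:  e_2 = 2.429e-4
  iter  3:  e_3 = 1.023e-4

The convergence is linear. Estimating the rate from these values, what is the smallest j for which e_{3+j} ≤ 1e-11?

19

Rate ρ ≈ e_3/e_2 = 1.023e-4/2.429e-4 = 0.4212.
After j more steps, e_{3+j} ≈ 1.023e-4·ρ^j; need ρ^j ≤ 1e-11/1.023e-4 = 9.77517e-08.
j ≥ ln(9.77517e-08)/ln(0.4212) = -16.1408/-0.86465 = 18.667.
So 19 more iterations are needed.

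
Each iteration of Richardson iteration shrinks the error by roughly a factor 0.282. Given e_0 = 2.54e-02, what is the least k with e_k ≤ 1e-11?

After k steps, e_k ≈ 2.54e-02·0.282^k.
Need 0.282^k ≤ 1e-11/2.54e-02 = 3.93701e-10.
k ≥ ln(3.93701e-10)/ln(0.282) = -21.6554/-1.26585 = 17.107.
Smallest integer k = 18.

18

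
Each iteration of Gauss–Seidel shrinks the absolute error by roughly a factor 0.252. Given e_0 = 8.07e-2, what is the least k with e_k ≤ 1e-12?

After k steps, e_k ≈ 8.07e-2·0.252^k.
Need 0.252^k ≤ 1e-12/8.07e-2 = 1.23916e-11.
k ≥ ln(1.23916e-11)/ln(0.252) = -25.1140/-1.37833 = 18.221.
Smallest integer k = 19.

19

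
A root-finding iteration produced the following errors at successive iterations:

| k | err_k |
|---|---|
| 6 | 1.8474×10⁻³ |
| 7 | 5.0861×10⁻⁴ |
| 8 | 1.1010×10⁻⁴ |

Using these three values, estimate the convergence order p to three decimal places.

1.186

p ≈ ln(err_8/err_7) / ln(err_7/err_6)
  = ln(1.1010×10⁻⁴/5.0861×10⁻⁴) / ln(5.0861×10⁻⁴/1.8474×10⁻³)
  = ln(0.216472) / ln(0.275311)
  = -1.530294 / -1.289854 ≈ 1.186409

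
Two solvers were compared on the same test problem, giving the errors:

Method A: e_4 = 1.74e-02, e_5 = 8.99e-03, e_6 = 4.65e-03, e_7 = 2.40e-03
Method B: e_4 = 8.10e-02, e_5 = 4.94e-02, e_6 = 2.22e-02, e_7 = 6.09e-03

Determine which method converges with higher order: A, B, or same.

B

Method A: p ≈ ln(2.40e-03/4.65e-03)/ln(4.65e-03/8.99e-03) ≈ 1.00.
Method B: p ≈ ln(6.09e-03/2.22e-02)/ln(2.22e-02/4.94e-02) ≈ 1.62.
Method B has the higher order (≈1.6 vs ≈1.0).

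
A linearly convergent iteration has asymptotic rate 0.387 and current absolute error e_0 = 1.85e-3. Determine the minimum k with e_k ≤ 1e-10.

18

After k steps, e_k ≈ 1.85e-3·0.387^k.
Need 0.387^k ≤ 1e-10/1.85e-3 = 5.40541e-08.
k ≥ ln(5.40541e-08)/ln(0.387) = -16.7333/-0.94933 = 17.626.
Smallest integer k = 18.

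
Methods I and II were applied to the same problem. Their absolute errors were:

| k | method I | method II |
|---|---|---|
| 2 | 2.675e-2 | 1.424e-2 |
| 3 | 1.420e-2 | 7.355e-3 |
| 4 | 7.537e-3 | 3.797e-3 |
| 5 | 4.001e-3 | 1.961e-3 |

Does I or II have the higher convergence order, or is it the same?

same

Method I: p ≈ ln(4.001e-3/7.537e-3)/ln(7.537e-3/1.420e-2) ≈ 1.00.
Method II: p ≈ ln(1.961e-3/3.797e-3)/ln(3.797e-3/7.355e-3) ≈ 1.00.
Both orders ≈ 1.0 — effectively the same.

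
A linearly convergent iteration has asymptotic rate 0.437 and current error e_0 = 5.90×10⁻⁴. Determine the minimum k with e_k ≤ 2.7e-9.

After k steps, e_k ≈ 5.90×10⁻⁴·0.437^k.
Need 0.437^k ≤ 2.7e-9/5.90×10⁻⁴ = 4.57627e-06.
k ≥ ln(4.57627e-06)/ln(0.437) = -12.2946/-0.82782 = 14.852.
Smallest integer k = 15.

15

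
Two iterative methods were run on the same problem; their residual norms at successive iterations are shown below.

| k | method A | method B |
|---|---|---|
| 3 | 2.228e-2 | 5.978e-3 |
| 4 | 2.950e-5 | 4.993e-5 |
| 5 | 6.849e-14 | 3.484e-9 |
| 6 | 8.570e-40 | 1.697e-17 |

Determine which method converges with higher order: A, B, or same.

Method A: p ≈ ln(8.570e-40/6.849e-14)/ln(6.849e-14/2.950e-5) ≈ 3.00.
Method B: p ≈ ln(1.697e-17/3.484e-9)/ln(3.484e-9/4.993e-5) ≈ 2.00.
Method A has the higher order (≈3.0 vs ≈2.0).

A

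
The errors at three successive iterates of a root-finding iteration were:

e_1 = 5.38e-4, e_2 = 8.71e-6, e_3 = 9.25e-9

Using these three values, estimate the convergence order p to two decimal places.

p ≈ ln(e_3/e_2) / ln(e_2/e_1)
  = ln(9.25e-9/8.71e-6) / ln(8.71e-6/5.38e-4)
  = ln(0.001062) / ln(0.0161896)
  = -6.84760 / -4.12339 ≈ 1.66067

1.66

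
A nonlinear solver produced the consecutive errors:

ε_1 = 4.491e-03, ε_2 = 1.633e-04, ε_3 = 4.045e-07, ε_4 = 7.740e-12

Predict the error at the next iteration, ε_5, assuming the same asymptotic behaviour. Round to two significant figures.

2.2e-20

First estimate the order: p ≈ ln(ε_4/ε_3) / ln(ε_3/ε_2) = ln(7.740e-12/4.045e-07)/ln(4.045e-07/1.633e-04) = ln(1.91347e-05)/ln(0.00247704) ≈ 1.8105.
Then ε_5 ≈ ε_4·(ε_4/ε_3)^p = 7.740e-12·(1.91347e-05)^1.8105 = 7.740e-12·2.86905e-09 ≈ 2.221e-20.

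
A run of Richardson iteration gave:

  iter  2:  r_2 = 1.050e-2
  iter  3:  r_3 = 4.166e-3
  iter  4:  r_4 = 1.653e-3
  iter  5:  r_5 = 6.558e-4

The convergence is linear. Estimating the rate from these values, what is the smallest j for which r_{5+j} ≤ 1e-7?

10

Rate ρ ≈ r_5/r_4 = 6.558e-4/1.653e-3 = 0.3967.
After j more steps, r_{5+j} ≈ 6.558e-4·ρ^j; need ρ^j ≤ 1e-7/6.558e-4 = 0.000152486.
j ≥ ln(0.000152486)/ln(0.3967) = -8.7884/-0.92457 = 9.505.
So 10 more iterations are needed.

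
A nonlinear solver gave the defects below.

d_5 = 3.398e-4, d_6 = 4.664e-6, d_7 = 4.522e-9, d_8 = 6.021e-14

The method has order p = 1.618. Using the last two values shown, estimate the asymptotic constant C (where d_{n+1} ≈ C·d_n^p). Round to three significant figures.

1.91

C ≈ d_8 / d_7^1.618
  = 6.021e-14 / (4.522e-9)^1.618
  = 6.021e-14 / 3.1501e-14 ≈ 1.9114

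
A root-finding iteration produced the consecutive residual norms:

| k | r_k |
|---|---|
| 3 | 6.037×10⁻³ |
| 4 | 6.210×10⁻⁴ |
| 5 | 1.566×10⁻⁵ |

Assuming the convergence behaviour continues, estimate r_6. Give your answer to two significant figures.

4.1e-8

First estimate the order: p ≈ ln(r_5/r_4) / ln(r_4/r_3) = ln(1.566×10⁻⁵/6.210×10⁻⁴)/ln(6.210×10⁻⁴/6.037×10⁻³) = ln(0.0252174)/ln(0.102866) ≈ 1.6182.
Then r_6 ≈ r_5·(r_5/r_4)^p = 1.566×10⁻⁵·(0.0252174)^1.6182 = 1.566×10⁻⁵·0.00259198 ≈ 4.059e-08.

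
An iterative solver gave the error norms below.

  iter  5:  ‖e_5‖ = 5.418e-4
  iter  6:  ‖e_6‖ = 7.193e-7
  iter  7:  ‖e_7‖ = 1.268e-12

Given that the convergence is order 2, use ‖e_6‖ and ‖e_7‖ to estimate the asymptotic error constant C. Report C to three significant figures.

C ≈ ‖e_7‖ / ‖e_6‖^2
  = 1.268e-12 / (7.193e-7)^2
  = 1.268e-12 / 5.17392e-13 ≈ 2.4508

2.45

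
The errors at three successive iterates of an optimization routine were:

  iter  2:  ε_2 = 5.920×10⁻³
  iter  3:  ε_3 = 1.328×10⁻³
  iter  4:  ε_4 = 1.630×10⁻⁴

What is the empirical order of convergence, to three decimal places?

p ≈ ln(ε_4/ε_3) / ln(ε_3/ε_2)
  = ln(1.630×10⁻⁴/1.328×10⁻³) / ln(1.328×10⁻³/5.920×10⁻³)
  = ln(0.122741) / ln(0.224324)
  = -2.097679 / -1.494664 ≈ 1.403445

1.403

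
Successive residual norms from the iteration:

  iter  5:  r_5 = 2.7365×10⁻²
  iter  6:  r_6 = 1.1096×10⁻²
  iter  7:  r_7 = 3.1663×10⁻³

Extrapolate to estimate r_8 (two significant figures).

5.5e-4

First estimate the order: p ≈ ln(r_7/r_6) / ln(r_6/r_5) = ln(3.1663×10⁻³/1.1096×10⁻²)/ln(1.1096×10⁻²/2.7365×10⁻²) = ln(0.285355)/ln(0.405481) ≈ 1.3892.
Then r_8 ≈ r_7·(r_7/r_6)^p = 3.1663×10⁻³·(0.285355)^1.3892 = 3.1663×10⁻³·0.175155 ≈ 0.0005546.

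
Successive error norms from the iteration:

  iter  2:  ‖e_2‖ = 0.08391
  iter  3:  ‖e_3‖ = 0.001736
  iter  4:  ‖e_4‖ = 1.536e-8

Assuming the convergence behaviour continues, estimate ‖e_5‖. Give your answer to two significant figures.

First estimate the order: p ≈ ln(‖e_4‖/‖e_3‖) / ln(‖e_3‖/‖e_2‖) = ln(1.536e-8/0.001736)/ln(0.001736/0.08391) = ln(8.84793e-06)/ln(0.0206888) ≈ 3.0002.
Then ‖e_5‖ ≈ ‖e_4‖·(‖e_4‖/‖e_3‖)^p = 1.536e-8·(8.84793e-06)^3.0002 = 1.536e-8·6.91058e-16 ≈ 1.061e-23.

1.1e-23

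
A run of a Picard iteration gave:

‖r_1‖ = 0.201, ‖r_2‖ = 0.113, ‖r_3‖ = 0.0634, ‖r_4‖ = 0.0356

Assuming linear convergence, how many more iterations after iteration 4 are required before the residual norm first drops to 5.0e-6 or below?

16

Rate ρ ≈ ‖r_4‖/‖r_3‖ = 0.0356/0.0634 = 0.5615.
After j more steps, ‖r_{4+j}‖ ≈ 0.0356·ρ^j; need ρ^j ≤ 5.0e-6/0.0356 = 0.000140449.
j ≥ ln(0.000140449)/ln(0.5615) = -8.8707/-0.57714 = 15.370.
So 16 more iterations are needed.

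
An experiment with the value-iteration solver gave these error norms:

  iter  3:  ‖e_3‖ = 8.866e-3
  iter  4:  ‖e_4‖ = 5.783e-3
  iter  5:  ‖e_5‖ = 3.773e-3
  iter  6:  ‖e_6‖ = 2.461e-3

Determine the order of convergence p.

Consecutive ratios: ‖e_6‖/‖e_5‖ = 2.461e-3/3.773e-3 = 0.652266, ‖e_5‖/‖e_4‖ = 3.773e-3/5.783e-3 = 0.65243.
p ≈ ln(0.652266)/ln(0.65243) = -0.4273/-0.4271 ≈ 1.00.
So the convergence is linear (order 1).

1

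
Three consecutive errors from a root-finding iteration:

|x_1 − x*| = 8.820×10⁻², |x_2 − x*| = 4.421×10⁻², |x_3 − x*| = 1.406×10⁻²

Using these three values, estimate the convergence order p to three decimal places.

p ≈ ln(|x_3 − x*|/|x_2 − x*|) / ln(|x_2 − x*|/|x_1 − x*|)
  = ln(1.406×10⁻²/4.421×10⁻²) / ln(4.421×10⁻²/8.820×10⁻²)
  = ln(0.318028) / ln(0.501247)
  = -1.145616 / -0.690656 ≈ 1.658736

1.659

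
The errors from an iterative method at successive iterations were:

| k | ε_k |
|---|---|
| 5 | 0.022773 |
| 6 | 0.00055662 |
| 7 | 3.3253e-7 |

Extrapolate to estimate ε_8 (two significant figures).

First estimate the order: p ≈ ln(ε_7/ε_6) / ln(ε_6/ε_5) = ln(3.3253e-7/0.00055662)/ln(0.00055662/0.022773) = ln(0.000597409)/ln(0.0244421) ≈ 2.0000.
Then ε_8 ≈ ε_7·(ε_7/ε_6)^p = 3.3253e-7·(0.000597409)^2.0000 = 3.3253e-7·3.56898e-07 ≈ 1.187e-13.

1.2e-13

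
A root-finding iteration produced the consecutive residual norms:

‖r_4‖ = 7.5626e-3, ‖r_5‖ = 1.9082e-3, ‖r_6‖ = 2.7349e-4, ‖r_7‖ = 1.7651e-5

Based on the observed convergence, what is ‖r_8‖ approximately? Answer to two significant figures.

3.7e-7

First estimate the order: p ≈ ln(‖r_7‖/‖r_6‖) / ln(‖r_6‖/‖r_5‖) = ln(1.7651e-5/2.7349e-4)/ln(2.7349e-4/1.9082e-3) = ln(0.0645398)/ln(0.143324) ≈ 1.4107.
Then ‖r_8‖ ≈ ‖r_7‖·(‖r_7‖/‖r_6‖)^p = 1.7651e-5·(0.0645398)^1.4107 = 1.7651e-5·0.0209423 ≈ 3.697e-07.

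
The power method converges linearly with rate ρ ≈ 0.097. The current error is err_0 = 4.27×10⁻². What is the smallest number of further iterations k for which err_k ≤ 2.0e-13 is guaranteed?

12

After k steps, err_k ≈ 4.27×10⁻²·0.097^k.
Need 0.097^k ≤ 2.0e-13/4.27×10⁻² = 4.68384e-12.
k ≥ ln(4.68384e-12)/ln(0.097) = -26.0869/-2.33304 = 11.182.
Smallest integer k = 12.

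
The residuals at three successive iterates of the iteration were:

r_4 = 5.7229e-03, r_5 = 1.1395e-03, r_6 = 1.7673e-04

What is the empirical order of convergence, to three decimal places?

1.155

p ≈ ln(r_6/r_5) / ln(r_5/r_4)
  = ln(1.7673e-04/1.1395e-03) / ln(1.1395e-03/5.7229e-03)
  = ln(0.155094) / ln(0.199112)
  = -1.863724 / -1.613888 ≈ 1.154804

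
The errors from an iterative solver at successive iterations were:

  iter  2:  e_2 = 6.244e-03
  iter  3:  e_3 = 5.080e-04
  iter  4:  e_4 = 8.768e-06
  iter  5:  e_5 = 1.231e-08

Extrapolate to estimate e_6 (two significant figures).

3.0e-13

First estimate the order: p ≈ ln(e_5/e_4) / ln(e_4/e_3) = ln(1.231e-08/8.768e-06)/ln(8.768e-06/5.080e-04) = ln(0.00140397)/ln(0.0172598) ≈ 1.6181.
Then e_6 ≈ e_5·(e_5/e_4)^p = 1.231e-08·(0.00140397)^1.6181 = 1.231e-08·2.42181e-05 ≈ 2.981e-13.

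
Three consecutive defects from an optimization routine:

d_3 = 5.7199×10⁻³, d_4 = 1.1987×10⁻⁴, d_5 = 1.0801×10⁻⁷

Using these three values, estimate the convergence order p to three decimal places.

p ≈ ln(d_5/d_4) / ln(d_4/d_3)
  = ln(1.0801×10⁻⁷/1.1987×10⁻⁴) / ln(1.1987×10⁻⁴/5.7199×10⁻³)
  = ln(0.000901059) / ln(0.0209567)
  = -7.011940 / -3.865297 ≈ 1.814075

1.814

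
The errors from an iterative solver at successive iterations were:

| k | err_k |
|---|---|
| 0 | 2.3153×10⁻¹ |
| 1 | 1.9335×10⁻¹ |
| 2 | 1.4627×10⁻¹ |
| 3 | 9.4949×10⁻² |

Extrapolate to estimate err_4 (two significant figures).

4.9e-2

First estimate the order: p ≈ ln(err_3/err_2) / ln(err_2/err_1) = ln(9.4949×10⁻²/1.4627×10⁻¹)/ln(1.4627×10⁻¹/1.9335×10⁻¹) = ln(0.649135)/ln(0.756504) ≈ 1.5485.
Then err_4 ≈ err_3·(err_3/err_2)^p = 9.4949×10⁻²·(0.649135)^1.5485 = 9.4949×10⁻²·0.512154 ≈ 0.04863.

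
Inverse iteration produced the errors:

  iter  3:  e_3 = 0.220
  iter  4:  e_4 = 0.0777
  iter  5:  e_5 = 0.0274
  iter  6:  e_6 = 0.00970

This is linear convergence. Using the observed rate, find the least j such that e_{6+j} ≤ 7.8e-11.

Rate ρ ≈ e_6/e_5 = 0.00970/0.0274 = 0.3540.
After j more steps, e_{6+j} ≈ 0.00970·ρ^j; need ρ^j ≤ 7.8e-11/0.00970 = 8.04124e-09.
j ≥ ln(8.04124e-09)/ln(0.3540) = -18.6387/-1.03846 = 17.948.
So 18 more iterations are needed.

18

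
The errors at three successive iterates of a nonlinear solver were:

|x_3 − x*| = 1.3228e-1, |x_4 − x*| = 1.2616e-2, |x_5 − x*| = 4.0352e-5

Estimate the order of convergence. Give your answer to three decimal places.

p ≈ ln(|x_5 − x*|/|x_4 − x*|) / ln(|x_4 − x*|/|x_3 − x*|)
  = ln(4.0352e-5/1.2616e-2) / ln(1.2616e-2/1.3228e-1)
  = ln(0.00319848) / ln(0.0953735)
  = -5.745080 / -2.349955 ≈ 2.444762

2.445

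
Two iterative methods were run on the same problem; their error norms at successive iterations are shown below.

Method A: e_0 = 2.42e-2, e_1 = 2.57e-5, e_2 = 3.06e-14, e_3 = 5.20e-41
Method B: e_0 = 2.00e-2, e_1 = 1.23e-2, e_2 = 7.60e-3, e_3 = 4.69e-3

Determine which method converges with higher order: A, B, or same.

Method A: p ≈ ln(5.20e-41/3.06e-14)/ln(3.06e-14/2.57e-5) ≈ 3.00.
Method B: p ≈ ln(4.69e-3/7.60e-3)/ln(7.60e-3/1.23e-2) ≈ 1.00.
Method A has the higher order (≈3.0 vs ≈1.0).

A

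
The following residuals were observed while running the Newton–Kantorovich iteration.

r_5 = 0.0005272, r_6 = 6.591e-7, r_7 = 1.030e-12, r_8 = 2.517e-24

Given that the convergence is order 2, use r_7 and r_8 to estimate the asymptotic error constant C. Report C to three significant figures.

C ≈ r_8 / r_7^2
  = 2.517e-24 / (1.030e-12)^2
  = 2.517e-24 / 1.0609e-24 ≈ 2.3725

2.37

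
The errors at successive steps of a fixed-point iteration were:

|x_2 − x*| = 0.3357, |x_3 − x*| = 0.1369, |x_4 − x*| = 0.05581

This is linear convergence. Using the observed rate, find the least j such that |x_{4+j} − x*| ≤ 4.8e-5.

8

Rate ρ ≈ |x_4 − x*|/|x_3 − x*| = 0.05581/0.1369 = 0.4077.
After j more steps, |x_{4+j} − x*| ≈ 0.05581·ρ^j; need ρ^j ≤ 4.8e-5/0.05581 = 0.000860061.
j ≥ ln(0.000860061)/ln(0.4077) = -7.0585/-0.89722 = 7.867.
So 8 more iterations are needed.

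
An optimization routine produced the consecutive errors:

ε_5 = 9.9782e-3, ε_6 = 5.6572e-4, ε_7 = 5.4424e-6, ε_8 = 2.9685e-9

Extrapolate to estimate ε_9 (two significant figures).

First estimate the order: p ≈ ln(ε_8/ε_7) / ln(ε_7/ε_6) = ln(2.9685e-9/5.4424e-6)/ln(5.4424e-6/5.6572e-4) = ln(0.00054544)/ln(0.00962031) ≈ 1.6180.
Then ε_9 ≈ ε_8·(ε_8/ε_7)^p = 2.9685e-9·(0.00054544)^1.6180 = 2.9685e-9·5.24876e-06 ≈ 1.558e-14.

1.6e-14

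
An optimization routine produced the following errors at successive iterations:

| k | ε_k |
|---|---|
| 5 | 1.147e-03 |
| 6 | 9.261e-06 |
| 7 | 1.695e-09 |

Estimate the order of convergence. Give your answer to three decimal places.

p ≈ ln(ε_7/ε_6) / ln(ε_6/ε_5)
  = ln(1.695e-09/9.261e-06) / ln(9.261e-06/1.147e-03)
  = ln(0.000183026) / ln(0.00807411)
  = -8.605882 / -4.819093 ≈ 1.785789

1.786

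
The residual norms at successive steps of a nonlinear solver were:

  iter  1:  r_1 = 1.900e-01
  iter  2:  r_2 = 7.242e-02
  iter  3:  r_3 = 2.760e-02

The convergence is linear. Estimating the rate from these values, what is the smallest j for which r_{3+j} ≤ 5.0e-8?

Rate ρ ≈ r_3/r_2 = 2.760e-02/7.242e-02 = 0.3811.
After j more steps, r_{3+j} ≈ 2.760e-02·ρ^j; need ρ^j ≤ 5.0e-8/2.760e-02 = 1.81159e-06.
j ≥ ln(1.81159e-06)/ln(0.3811) = -13.2213/-0.96469 = 13.705.
So 14 more iterations are needed.

14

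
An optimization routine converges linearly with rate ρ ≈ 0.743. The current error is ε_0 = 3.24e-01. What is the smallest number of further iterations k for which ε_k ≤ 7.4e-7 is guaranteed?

44

After k steps, ε_k ≈ 3.24e-01·0.743^k.
Need 0.743^k ≤ 7.4e-7/3.24e-01 = 2.28395e-06.
k ≥ ln(2.28395e-06)/ln(0.743) = -12.9896/-0.29706 = 43.727.
Smallest integer k = 44.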